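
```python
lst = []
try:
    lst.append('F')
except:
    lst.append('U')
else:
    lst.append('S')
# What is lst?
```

Step-by-step execution trace:
1. try: `lst.append('F')` → lst = ['F']. No exception raised.
2. `except` is skipped.
3. `else` runs (try completed without exception): `lst.append('S')` → lst = ['F', 'S'].
Result: ['F', 'S']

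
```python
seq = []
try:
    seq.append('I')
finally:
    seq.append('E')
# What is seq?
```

Step-by-step execution trace:
1. try: `seq.append('I')` → seq = ['I'].
2. The try body completes without raising.
3. finally always runs: `seq.append('E')` → seq = ['I', 'E'].
Result: ['I', 'E']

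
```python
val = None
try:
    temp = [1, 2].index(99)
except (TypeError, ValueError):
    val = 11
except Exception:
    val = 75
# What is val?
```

Step-by-step execution trace:
1. `temp = [1, 2].index(99)` raises ValueError.
2. `except (TypeError, ValueError)` matches (ValueError is in the tuple) → val = 11.
3. `except Exception` is not reached.
Result: 11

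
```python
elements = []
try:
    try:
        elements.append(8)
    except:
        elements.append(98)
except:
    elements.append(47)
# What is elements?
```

Step-by-step execution trace:
1. Inner try: `elements.append(8)` → elements = [8]. No exception raised.
2. Inner `except` is skipped.
3. Inner try completes normally; outer `except` is skipped.
Result: [8]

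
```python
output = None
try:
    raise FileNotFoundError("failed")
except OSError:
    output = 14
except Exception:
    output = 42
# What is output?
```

Step-by-step execution trace:
1. `raise FileNotFoundError(...)` raises FileNotFoundError.
2. `except OSError` matches (FileNotFoundError is a subclass of OSError) → output = 14.
3. `except Exception` is not reached.
Result: 14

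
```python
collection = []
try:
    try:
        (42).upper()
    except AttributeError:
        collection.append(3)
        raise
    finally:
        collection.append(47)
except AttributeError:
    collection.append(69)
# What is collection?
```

Step-by-step execution trace:
1. Inner try: `(42).upper()` raises AttributeError.
2. Inner `except AttributeError` matches → `collection.append(3)` → collection = [3].
3. bare `raise` re-raises AttributeError.
4. Inner `finally` runs during unwinding: `collection.append(47)` → collection = [3, 47].
5. Outer `except AttributeError` matches → `collection.append(69)` → collection = [3, 47, 69].
Result: [3, 47, 69]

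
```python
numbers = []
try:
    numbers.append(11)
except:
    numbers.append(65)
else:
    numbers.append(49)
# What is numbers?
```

Step-by-step execution trace:
1. try: `numbers.append(11)` → numbers = [11]. No exception raised.
2. `except` is skipped.
3. `else` runs (try completed without exception): `numbers.append(49)` → numbers = [11, 49].
Result: [11, 49]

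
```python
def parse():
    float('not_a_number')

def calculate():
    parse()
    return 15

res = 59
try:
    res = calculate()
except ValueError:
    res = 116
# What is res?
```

Step-by-step execution trace:
1. res starts at 59.
2. try: `calculate()` calls `parse()`.
3. `parse()` evaluates `float('not_a_number')`, which raises ValueError; it propagates through calculate (uncaught).
4. `return 15` in calculate is not reached; the assignment to res does not complete.
5. `except ValueError` matches → res = 116.
Result: 116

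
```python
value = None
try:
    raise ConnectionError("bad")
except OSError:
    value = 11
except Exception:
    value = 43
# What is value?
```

Step-by-step execution trace:
1. `raise ConnectionError(...)` raises ConnectionError.
2. `except OSError` matches (ConnectionError is a subclass of OSError) → value = 11.
3. `except Exception` is not reached.
Result: 11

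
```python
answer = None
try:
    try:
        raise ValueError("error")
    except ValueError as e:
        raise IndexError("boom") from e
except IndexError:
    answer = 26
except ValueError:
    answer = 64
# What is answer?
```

Step-by-step execution trace:
1. Inner try raises ValueError; inner `except ValueError as e` catches it.
2. `raise IndexError(...) from e` raises IndexError (ValueError is attached as __cause__, but only IndexError is active).
3. Outer `except IndexError` matches → answer = 26.
4. `except ValueError` is not reached.
Result: 26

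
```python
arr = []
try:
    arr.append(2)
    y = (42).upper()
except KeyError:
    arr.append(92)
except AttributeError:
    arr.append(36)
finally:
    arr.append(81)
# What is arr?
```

Step-by-step execution trace:
1. try: `arr.append(2)` → arr = [2].
2. `y = (42).upper()` raises AttributeError.
3. `except KeyError` does not match AttributeError; skipped.
4. `except AttributeError` matches → `arr.append(36)` → arr = [2, 36].
5. finally always runs: `arr.append(81)` → arr = [2, 36, 81].
Result: [2, 36, 81]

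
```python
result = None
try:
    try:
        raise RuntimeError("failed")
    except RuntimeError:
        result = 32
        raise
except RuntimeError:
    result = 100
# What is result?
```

Step-by-step execution trace:
1. Inner try: `raise RuntimeError("failed")` raises RuntimeError.
2. Inner `except RuntimeError` matches → result = 32.
3. bare `raise` re-raises the same RuntimeError.
4. Outer `except RuntimeError` matches → result = 100.
Result: 100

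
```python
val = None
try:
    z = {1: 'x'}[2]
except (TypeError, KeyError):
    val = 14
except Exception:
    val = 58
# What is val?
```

Step-by-step execution trace:
1. `z = {1: 'x'}[2]` raises KeyError.
2. `except (TypeError, KeyError)` matches (KeyError is in the tuple) → val = 14.
3. `except Exception` is not reached.
Result: 14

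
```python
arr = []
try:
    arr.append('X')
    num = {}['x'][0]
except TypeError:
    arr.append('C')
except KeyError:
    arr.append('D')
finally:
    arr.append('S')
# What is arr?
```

Step-by-step execution trace:
1. try: `arr.append('X')` → arr = ['X'].
2. `num = {}['x'][0]` raises KeyError.
3. `except TypeError` does not match KeyError; skipped.
4. `except KeyError` matches → `arr.append('D')` → arr = ['X', 'D'].
5. finally always runs: `arr.append('S')` → arr = ['X', 'D', 'S'].
Result: ['X', 'D', 'S']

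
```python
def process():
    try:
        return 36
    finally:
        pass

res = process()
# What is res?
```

Step-by-step execution trace:
1. `process()` enters try: `return 36` sets pending return value 36.
2. Before returning, `finally: pass` runs (no effect).
3. process() returns 36 → res = 36.
Result: 36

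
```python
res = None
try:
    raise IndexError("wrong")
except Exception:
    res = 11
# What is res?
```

Step-by-step execution trace:
1. `raise IndexError(...)` raises IndexError.
2. `except Exception` matches (IndexError is a subclass of Exception) → res = 11.
Result: 11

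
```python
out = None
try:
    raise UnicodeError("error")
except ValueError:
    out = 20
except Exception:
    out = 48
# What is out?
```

Step-by-step execution trace:
1. `raise UnicodeError(...)` raises UnicodeError.
2. `except ValueError` matches (UnicodeError is a subclass of ValueError) → out = 20.
3. `except Exception` is not reached.
Result: 20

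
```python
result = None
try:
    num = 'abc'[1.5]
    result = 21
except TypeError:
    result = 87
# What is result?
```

Step-by-step execution trace:
1. `num = 'abc'[1.5]` raises TypeError.
2. `result = 21` is not reached.
3. `except TypeError` matches → result = 87.
Result: 87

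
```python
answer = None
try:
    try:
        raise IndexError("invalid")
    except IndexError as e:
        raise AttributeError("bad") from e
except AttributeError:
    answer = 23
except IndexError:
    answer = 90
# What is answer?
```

Step-by-step execution trace:
1. Inner try raises IndexError; inner `except IndexError as e` catches it.
2. `raise AttributeError(...) from e` raises AttributeError (IndexError is attached as __cause__, but only AttributeError is active).
3. Outer `except AttributeError` matches → answer = 23.
4. `except IndexError` is not reached.
Result: 23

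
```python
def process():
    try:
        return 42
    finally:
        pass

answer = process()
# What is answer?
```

Step-by-step execution trace:
1. `process()` enters try: `return 42` sets pending return value 42.
2. Before returning, `finally: pass` runs (no effect).
3. process() returns 42 → answer = 42.
Result: 42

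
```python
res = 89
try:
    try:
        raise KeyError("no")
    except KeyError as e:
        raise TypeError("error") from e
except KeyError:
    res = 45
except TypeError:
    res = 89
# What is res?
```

Step-by-step execution trace:
1. Inner try raises KeyError; inner `except KeyError as e` catches it.
2. `raise TypeError(...) from e` raises TypeError (KeyError is attached as __cause__, but only TypeError is active).
3. Outer `except KeyError` does not match TypeError; skipped.
4. Outer `except TypeError` matches → res = 89.
Result: 89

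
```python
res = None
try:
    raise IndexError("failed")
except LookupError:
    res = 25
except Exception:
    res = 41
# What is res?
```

Step-by-step execution trace:
1. `raise IndexError(...)` raises IndexError.
2. `except LookupError` matches (IndexError is a subclass of LookupError) → res = 25.
3. `except Exception` is not reached.
Result: 25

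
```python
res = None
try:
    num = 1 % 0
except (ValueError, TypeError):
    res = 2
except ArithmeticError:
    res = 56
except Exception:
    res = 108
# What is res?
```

Step-by-step execution trace:
1. `num = 1 % 0` raises ZeroDivisionError.
2. `except (ValueError, TypeError)` does not match ZeroDivisionError; skipped.
3. `except ArithmeticError` matches (ZeroDivisionError is a subclass of ArithmeticError) → res = 56.
4. `except Exception` is not reached.
Result: 56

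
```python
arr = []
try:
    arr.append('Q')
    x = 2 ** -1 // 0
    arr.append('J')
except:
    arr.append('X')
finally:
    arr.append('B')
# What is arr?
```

Step-by-step execution trace:
1. try: `arr.append('Q')` → arr = ['Q'].
2. `x = 2 ** -1 // 0` raises ZeroDivisionError; `arr.append('J')` is not reached.
3. bare `except` matches → `arr.append('X')` → arr = ['Q', 'X'].
4. finally always runs: `arr.append('B')` → arr = ['Q', 'X', 'B'].
Result: ['Q', 'X', 'B']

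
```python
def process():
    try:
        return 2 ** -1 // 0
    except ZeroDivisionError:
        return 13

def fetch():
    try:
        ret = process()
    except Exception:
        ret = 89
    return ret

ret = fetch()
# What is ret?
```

Step-by-step execution trace:
1. `fetch()` calls `process()`.
2. In process: `2 ** -1 // 0` raises ZeroDivisionError; `except ZeroDivisionError` catches it → returns 13.
3. In fetch: `ret = process()` → ret = 13. No exception reaches fetch.
4. `except Exception` is skipped; fetch returns 13.
5. ret = 13.
Result: 13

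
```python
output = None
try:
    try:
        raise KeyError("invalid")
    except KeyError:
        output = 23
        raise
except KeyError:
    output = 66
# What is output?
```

Step-by-step execution trace:
1. Inner try: `raise KeyError("invalid")` raises KeyError.
2. Inner `except KeyError` matches → output = 23.
3. bare `raise` re-raises the same KeyError.
4. Outer `except KeyError` matches → output = 66.
Result: 66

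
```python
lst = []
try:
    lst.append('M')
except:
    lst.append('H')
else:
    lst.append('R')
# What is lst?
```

Step-by-step execution trace:
1. try: `lst.append('M')` → lst = ['M']. No exception raised.
2. `except` is skipped.
3. `else` runs (try completed without exception): `lst.append('R')` → lst = ['M', 'R'].
Result: ['M', 'R']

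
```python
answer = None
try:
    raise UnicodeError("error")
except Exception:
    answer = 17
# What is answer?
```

Step-by-step execution trace:
1. `raise UnicodeError(...)` raises UnicodeError.
2. `except Exception` matches (UnicodeError is a subclass of Exception) → answer = 17.
Result: 17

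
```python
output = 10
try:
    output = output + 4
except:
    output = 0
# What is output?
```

Step-by-step execution trace:
1. output starts at 10.
2. try: `output = output + 4` → output = 14. No exception raised.
3. `except` is skipped.
Result: 14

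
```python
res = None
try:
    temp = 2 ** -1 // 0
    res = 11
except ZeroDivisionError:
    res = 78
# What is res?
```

Step-by-step execution trace:
1. `temp = 2 ** -1 // 0` raises ZeroDivisionError.
2. `res = 11` is not reached.
3. `except ZeroDivisionError` matches → res = 78.
Result: 78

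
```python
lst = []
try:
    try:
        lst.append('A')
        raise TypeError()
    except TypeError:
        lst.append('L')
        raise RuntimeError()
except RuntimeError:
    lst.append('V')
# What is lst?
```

Step-by-step execution trace:
1. Inner try: `lst.append('A')` → lst = ['A'].
2. `raise TypeError()` raises TypeError.
3. Inner `except TypeError` matches → `lst.append('L')` → lst = ['A', 'L'].
4. `raise RuntimeError()` raises RuntimeError; propagates to outer try.
5. Outer `except RuntimeError` matches → `lst.append('V')` → lst = ['A', 'L', 'V'].
Result: ['A', 'L', 'V']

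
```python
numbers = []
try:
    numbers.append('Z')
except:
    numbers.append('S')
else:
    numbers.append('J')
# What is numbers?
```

Step-by-step execution trace:
1. try: `numbers.append('Z')` → numbers = ['Z']. No exception raised.
2. `except` is skipped.
3. `else` runs (try completed without exception): `numbers.append('J')` → numbers = ['Z', 'J'].
Result: ['Z', 'J']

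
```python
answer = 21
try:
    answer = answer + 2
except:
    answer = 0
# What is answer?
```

Step-by-step execution trace:
1. answer starts at 21.
2. try: `answer = answer + 2` → answer = 23. No exception raised.
3. `except` is skipped.
Result: 23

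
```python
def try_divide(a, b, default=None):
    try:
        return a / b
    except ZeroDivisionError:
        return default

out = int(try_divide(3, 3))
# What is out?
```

Step-by-step execution trace:
1. `try_divide(3, 3)` enters try: `return 3 / 3` → returns 1.0. No exception raised.
2. `except ZeroDivisionError` is skipped.
3. `int(1.0)` → 1 → out = 1.
Result: 1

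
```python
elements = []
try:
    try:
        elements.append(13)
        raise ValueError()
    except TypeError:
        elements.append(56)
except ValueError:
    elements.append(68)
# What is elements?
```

Step-by-step execution trace:
1. Inner try: `elements.append(13)` → elements = [13].
2. `raise ValueError()` raises ValueError.
3. Inner `except TypeError` does not match ValueError; exception propagates to outer try.
4. Outer `except ValueError` matches → `elements.append(68)` → elements = [13, 68].
Result: [13, 68]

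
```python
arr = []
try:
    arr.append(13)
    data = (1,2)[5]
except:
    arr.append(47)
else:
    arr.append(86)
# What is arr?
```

Step-by-step execution trace:
1. try: `arr.append(13)` → arr = [13].
2. `data = (1,2)[5]` raises IndexError.
3. bare `except` matches → `arr.append(47)` → arr = [13, 47].
4. `else` is skipped (an exception was raised).
Result: [13, 47]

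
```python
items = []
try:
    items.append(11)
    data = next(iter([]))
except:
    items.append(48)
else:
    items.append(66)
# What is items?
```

Step-by-step execution trace:
1. try: `items.append(11)` → items = [11].
2. `data = next(iter([]))` raises StopIteration.
3. bare `except` matches → `items.append(48)` → items = [11, 48].
4. `else` is skipped (an exception was raised).
Result: [11, 48]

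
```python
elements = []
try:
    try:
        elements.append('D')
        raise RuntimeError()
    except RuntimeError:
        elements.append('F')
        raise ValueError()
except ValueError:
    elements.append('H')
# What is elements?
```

Step-by-step execution trace:
1. Inner try: `elements.append('D')` → elements = ['D'].
2. `raise RuntimeError()` raises RuntimeError.
3. Inner `except RuntimeError` matches → `elements.append('F')` → elements = ['D', 'F'].
4. `raise ValueError()` raises ValueError; propagates to outer try.
5. Outer `except ValueError` matches → `elements.append('H')` → elements = ['D', 'F', 'H'].
Result: ['D', 'F', 'H']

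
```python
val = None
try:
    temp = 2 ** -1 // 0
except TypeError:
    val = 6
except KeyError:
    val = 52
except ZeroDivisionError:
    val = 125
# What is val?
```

Step-by-step execution trace:
1. `temp = 2 ** -1 // 0` raises ZeroDivisionError.
2. `except TypeError` does not match ZeroDivisionError; skipped.
3. `except KeyError` does not match ZeroDivisionError; skipped.
4. `except ZeroDivisionError` matches → val = 125.
Result: 125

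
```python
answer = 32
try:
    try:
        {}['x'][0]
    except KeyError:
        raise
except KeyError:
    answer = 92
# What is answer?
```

Step-by-step execution trace:
1. Inner try: `{}['x'][0]` raises KeyError.
2. Inner `except KeyError` matches; bare `raise` re-raises the same KeyError.
3. Outer `except KeyError` matches → answer = 92.
Result: 92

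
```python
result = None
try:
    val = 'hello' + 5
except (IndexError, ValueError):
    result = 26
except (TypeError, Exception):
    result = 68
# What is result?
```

Step-by-step execution trace:
1. `val = 'hello' + 5` raises TypeError.
2. `except (IndexError, ValueError)` does not match TypeError; skipped.
3. `except (TypeError, Exception)` matches (TypeError is in the tuple) → result = 68.
Result: 68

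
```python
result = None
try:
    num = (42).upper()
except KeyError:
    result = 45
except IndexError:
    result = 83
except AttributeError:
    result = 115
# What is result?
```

Step-by-step execution trace:
1. `num = (42).upper()` raises AttributeError.
2. `except KeyError` does not match AttributeError; skipped.
3. `except IndexError` does not match AttributeError; skipped.
4. `except AttributeError` matches → result = 115.
Result: 115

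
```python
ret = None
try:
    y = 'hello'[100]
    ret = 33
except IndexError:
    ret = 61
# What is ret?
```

Step-by-step execution trace:
1. `y = 'hello'[100]` raises IndexError.
2. `ret = 33` is not reached.
3. `except IndexError` matches → ret = 61.
Result: 61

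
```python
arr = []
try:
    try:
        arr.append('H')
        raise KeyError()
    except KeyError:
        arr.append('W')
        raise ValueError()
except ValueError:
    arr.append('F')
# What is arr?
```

Step-by-step execution trace:
1. Inner try: `arr.append('H')` → arr = ['H'].
2. `raise KeyError()` raises KeyError.
3. Inner `except KeyError` matches → `arr.append('W')` → arr = ['H', 'W'].
4. `raise ValueError()` raises ValueError; propagates to outer try.
5. Outer `except ValueError` matches → `arr.append('F')` → arr = ['H', 'W', 'F'].
Result: ['H', 'W', 'F']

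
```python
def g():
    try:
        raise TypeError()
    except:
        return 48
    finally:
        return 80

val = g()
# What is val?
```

Step-by-step execution trace:
1. `g()` enters try: `raise TypeError()` raises TypeError.
2. bare `except` matches → `return 48` sets pending return value 48.
3. Before returning, `finally: return 80` runs and overrides the pending return.
4. g() returns 80 → val = 80.
Result: 80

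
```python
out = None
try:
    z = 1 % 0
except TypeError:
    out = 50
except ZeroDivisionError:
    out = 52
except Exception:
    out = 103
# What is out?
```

Step-by-step execution trace:
1. `z = 1 % 0` raises ZeroDivisionError.
2. `except TypeError` does not match ZeroDivisionError; skipped.
3. `except ZeroDivisionError` matches → out = 52.
4. Remaining except clauses are skipped.
Result: 52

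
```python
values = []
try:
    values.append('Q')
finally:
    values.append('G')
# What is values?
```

Step-by-step execution trace:
1. try: `values.append('Q')` → values = ['Q'].
2. The try body completes without raising.
3. finally always runs: `values.append('G')` → values = ['Q', 'G'].
Result: ['Q', 'G']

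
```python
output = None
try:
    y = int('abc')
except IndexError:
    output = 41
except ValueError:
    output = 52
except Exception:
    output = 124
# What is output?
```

Step-by-step execution trace:
1. `y = int('abc')` raises ValueError.
2. `except IndexError` does not match ValueError; skipped.
3. `except ValueError` matches → output = 52.
4. Remaining except clauses are skipped.
Result: 52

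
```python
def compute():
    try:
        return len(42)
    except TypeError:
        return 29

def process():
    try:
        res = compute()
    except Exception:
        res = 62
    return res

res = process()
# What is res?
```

Step-by-step execution trace:
1. `process()` calls `compute()`.
2. In compute: `len(42)` raises TypeError; `except TypeError` catches it → returns 29.
3. In process: `res = compute()` → res = 29. No exception reaches process.
4. `except Exception` is skipped; process returns 29.
5. res = 29.
Result: 29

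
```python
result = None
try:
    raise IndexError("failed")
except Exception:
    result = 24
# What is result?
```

Step-by-step execution trace:
1. `raise IndexError(...)` raises IndexError.
2. `except Exception` matches (IndexError is a subclass of Exception) → result = 24.
Result: 24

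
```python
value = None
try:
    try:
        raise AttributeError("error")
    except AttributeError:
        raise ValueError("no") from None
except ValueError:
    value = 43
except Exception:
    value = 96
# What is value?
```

Step-by-step execution trace:
1. Inner try raises AttributeError; inner `except AttributeError` catches it.
2. `raise ValueError(...) from None` raises ValueError (from None suppresses __context__, but the active exception is still ValueError).
3. Outer `except ValueError` matches → value = 43.
4. `except Exception` is not reached.
Result: 43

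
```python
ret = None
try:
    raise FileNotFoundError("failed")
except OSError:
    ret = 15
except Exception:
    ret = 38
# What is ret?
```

Step-by-step execution trace:
1. `raise FileNotFoundError(...)` raises FileNotFoundError.
2. `except OSError` matches (FileNotFoundError is a subclass of OSError) → ret = 15.
3. `except Exception` is not reached.
Result: 15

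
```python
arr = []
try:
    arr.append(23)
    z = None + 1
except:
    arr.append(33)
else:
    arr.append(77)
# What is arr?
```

Step-by-step execution trace:
1. try: `arr.append(23)` → arr = [23].
2. `z = None + 1` raises TypeError.
3. bare `except` matches → `arr.append(33)` → arr = [23, 33].
4. `else` is skipped (an exception was raised).
Result: [23, 33]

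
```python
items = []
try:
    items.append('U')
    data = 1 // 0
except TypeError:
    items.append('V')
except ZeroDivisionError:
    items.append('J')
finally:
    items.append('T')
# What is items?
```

Step-by-step execution trace:
1. try: `items.append('U')` → items = ['U'].
2. `data = 1 // 0` raises ZeroDivisionError.
3. `except TypeError` does not match ZeroDivisionError; skipped.
4. `except ZeroDivisionError` matches → `items.append('J')` → items = ['U', 'J'].
5. finally always runs: `items.append('T')` → items = ['U', 'J', 'T'].
Result: ['U', 'J', 'T']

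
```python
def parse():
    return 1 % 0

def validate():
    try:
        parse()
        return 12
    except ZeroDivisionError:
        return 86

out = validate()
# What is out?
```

Step-by-step execution trace:
1. `validate()` calls `parse()`.
2. `parse()` evaluates `1 % 0`, which raises ZeroDivisionError; it propagates to the caller.
3. `return 12` is not reached.
4. `except ZeroDivisionError` in validate matches → returns 86.
5. out = 86.
Result: 86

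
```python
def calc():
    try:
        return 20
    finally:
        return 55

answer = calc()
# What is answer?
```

Step-by-step execution trace:
1. `calc()` enters try: `return 20` sets pending return value 20.
2. Before returning, `finally: return 55` runs and overrides the pending return.
3. calc() returns 55 → answer = 55.
Result: 55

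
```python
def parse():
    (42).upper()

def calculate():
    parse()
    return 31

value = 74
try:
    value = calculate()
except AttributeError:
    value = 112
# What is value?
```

Step-by-step execution trace:
1. value starts at 74.
2. try: `calculate()` calls `parse()`.
3. `parse()` evaluates `(42).upper()`, which raises AttributeError; it propagates through calculate (uncaught).
4. `return 31` in calculate is not reached; the assignment to value does not complete.
5. `except AttributeError` matches → value = 112.
Result: 112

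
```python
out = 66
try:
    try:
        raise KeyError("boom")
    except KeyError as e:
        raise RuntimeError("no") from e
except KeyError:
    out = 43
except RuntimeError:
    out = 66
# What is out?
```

Step-by-step execution trace:
1. Inner try raises KeyError; inner `except KeyError as e` catches it.
2. `raise RuntimeError(...) from e` raises RuntimeError (KeyError is attached as __cause__, but only RuntimeError is active).
3. Outer `except KeyError` does not match RuntimeError; skipped.
4. Outer `except RuntimeError` matches → out = 66.
Result: 66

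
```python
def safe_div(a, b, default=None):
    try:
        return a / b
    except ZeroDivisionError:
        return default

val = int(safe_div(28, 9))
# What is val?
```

Step-by-step execution trace:
1. `safe_div(28, 9)` enters try: `return 28 / 9` → returns 3.111111111111111. No exception raised.
2. `except ZeroDivisionError` is skipped.
3. `int(3.111111111111111)` → 3 → val = 3.
Result: 3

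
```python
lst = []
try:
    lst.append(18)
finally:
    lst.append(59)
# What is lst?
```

Step-by-step execution trace:
1. try: `lst.append(18)` → lst = [18].
2. The try body completes without raising.
3. finally always runs: `lst.append(59)` → lst = [18, 59].
Result: [18, 59]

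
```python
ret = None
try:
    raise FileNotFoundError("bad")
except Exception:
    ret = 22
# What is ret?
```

Step-by-step execution trace:
1. `raise FileNotFoundError(...)` raises FileNotFoundError.
2. `except Exception` matches (FileNotFoundError is a subclass of Exception) → ret = 22.
Result: 22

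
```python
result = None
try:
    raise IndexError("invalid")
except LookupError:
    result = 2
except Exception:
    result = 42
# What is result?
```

Step-by-step execution trace:
1. `raise IndexError(...)` raises IndexError.
2. `except LookupError` matches (IndexError is a subclass of LookupError) → result = 2.
3. `except Exception` is not reached.
Result: 2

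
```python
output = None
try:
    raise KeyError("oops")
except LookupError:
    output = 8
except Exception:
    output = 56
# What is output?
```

Step-by-step execution trace:
1. `raise KeyError(...)` raises KeyError.
2. `except LookupError` matches (KeyError is a subclass of LookupError) → output = 8.
3. `except Exception` is not reached.
Result: 8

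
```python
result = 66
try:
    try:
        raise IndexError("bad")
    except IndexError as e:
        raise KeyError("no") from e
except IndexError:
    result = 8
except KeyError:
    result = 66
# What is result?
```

Step-by-step execution trace:
1. Inner try raises IndexError; inner `except IndexError as e` catches it.
2. `raise KeyError(...) from e` raises KeyError (IndexError is attached as __cause__, but only KeyError is active).
3. Outer `except IndexError` does not match KeyError; skipped.
4. Outer `except KeyError` matches → result = 66.
Result: 66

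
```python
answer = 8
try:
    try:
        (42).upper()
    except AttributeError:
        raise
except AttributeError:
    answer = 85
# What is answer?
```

Step-by-step execution trace:
1. Inner try: `(42).upper()` raises AttributeError.
2. Inner `except AttributeError` matches; bare `raise` re-raises the same AttributeError.
3. Outer `except AttributeError` matches → answer = 85.
Result: 85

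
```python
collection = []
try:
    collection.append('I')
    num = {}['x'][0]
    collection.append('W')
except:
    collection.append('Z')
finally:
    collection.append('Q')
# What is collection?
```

Step-by-step execution trace:
1. try: `collection.append('I')` → collection = ['I'].
2. `num = {}['x'][0]` raises KeyError; `collection.append('W')` is not reached.
3. bare `except` matches → `collection.append('Z')` → collection = ['I', 'Z'].
4. finally always runs: `collection.append('Q')` → collection = ['I', 'Z', 'Q'].
Result: ['I', 'Z', 'Q']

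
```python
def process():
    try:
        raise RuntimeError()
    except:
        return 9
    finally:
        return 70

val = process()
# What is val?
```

Step-by-step execution trace:
1. `process()` enters try: `raise RuntimeError()` raises RuntimeError.
2. bare `except` matches → `return 9` sets pending return value 9.
3. Before returning, `finally: return 70` runs and overrides the pending return.
4. process() returns 70 → val = 70.
Result: 70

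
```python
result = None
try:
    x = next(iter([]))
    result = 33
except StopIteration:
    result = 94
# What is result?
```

Step-by-step execution trace:
1. `x = next(iter([]))` raises StopIteration.
2. `result = 33` is not reached.
3. `except StopIteration` matches → result = 94.
Result: 94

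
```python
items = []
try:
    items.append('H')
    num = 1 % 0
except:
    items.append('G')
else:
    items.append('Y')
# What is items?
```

Step-by-step execution trace:
1. try: `items.append('H')` → items = ['H'].
2. `num = 1 % 0` raises ZeroDivisionError.
3. bare `except` matches → `items.append('G')` → items = ['H', 'G'].
4. `else` is skipped (an exception was raised).
Result: ['H', 'G']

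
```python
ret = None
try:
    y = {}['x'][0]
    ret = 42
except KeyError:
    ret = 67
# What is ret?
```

Step-by-step execution trace:
1. `y = {}['x'][0]` raises KeyError.
2. `ret = 42` is not reached.
3. `except KeyError` matches → ret = 67.
Result: 67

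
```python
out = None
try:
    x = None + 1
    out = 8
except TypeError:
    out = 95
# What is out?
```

Step-by-step execution trace:
1. `x = None + 1` raises TypeError.
2. `out = 8` is not reached.
3. `except TypeError` matches → out = 95.
Result: 95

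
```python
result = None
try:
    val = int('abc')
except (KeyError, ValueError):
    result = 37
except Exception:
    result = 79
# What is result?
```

Step-by-step execution trace:
1. `val = int('abc')` raises ValueError.
2. `except (KeyError, ValueError)` matches (ValueError is in the tuple) → result = 37.
3. `except Exception` is not reached.
Result: 37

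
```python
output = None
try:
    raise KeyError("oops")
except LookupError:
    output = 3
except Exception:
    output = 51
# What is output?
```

Step-by-step execution trace:
1. `raise KeyError(...)` raises KeyError.
2. `except LookupError` matches (KeyError is a subclass of LookupError) → output = 3.
3. `except Exception` is not reached.
Result: 3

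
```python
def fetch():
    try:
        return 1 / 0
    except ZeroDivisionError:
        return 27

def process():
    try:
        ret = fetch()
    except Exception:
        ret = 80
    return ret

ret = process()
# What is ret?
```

Step-by-step execution trace:
1. `process()` calls `fetch()`.
2. In fetch: `1 / 0` raises ZeroDivisionError; `except ZeroDivisionError` catches it → returns 27.
3. In process: `ret = fetch()` → ret = 27. No exception reaches process.
4. `except Exception` is skipped; process returns 27.
5. ret = 27.
Result: 27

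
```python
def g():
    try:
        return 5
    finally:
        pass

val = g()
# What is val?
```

Step-by-step execution trace:
1. `g()` enters try: `return 5` sets pending return value 5.
2. Before returning, `finally: pass` runs (no effect).
3. g() returns 5 → val = 5.
Result: 5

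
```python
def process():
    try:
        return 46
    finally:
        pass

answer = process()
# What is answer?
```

Step-by-step execution trace:
1. `process()` enters try: `return 46` sets pending return value 46.
2. Before returning, `finally: pass` runs (no effect).
3. process() returns 46 → answer = 46.
Result: 46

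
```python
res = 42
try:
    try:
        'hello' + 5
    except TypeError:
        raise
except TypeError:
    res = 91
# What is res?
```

Step-by-step execution trace:
1. Inner try: `'hello' + 5` raises TypeError.
2. Inner `except TypeError` matches; bare `raise` re-raises the same TypeError.
3. Outer `except TypeError` matches → res = 91.
Result: 91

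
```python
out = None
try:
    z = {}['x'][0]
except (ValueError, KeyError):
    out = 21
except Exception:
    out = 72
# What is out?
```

Step-by-step execution trace:
1. `z = {}['x'][0]` raises KeyError.
2. `except (ValueError, KeyError)` matches (KeyError is in the tuple) → out = 21.
3. `except Exception` is not reached.
Result: 21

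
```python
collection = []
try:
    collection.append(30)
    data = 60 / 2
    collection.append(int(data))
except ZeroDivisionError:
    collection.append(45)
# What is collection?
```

Step-by-step execution trace:
1. try: `collection.append(30)` → collection = [30].
2. `data = 60 / 2` → data = 30.0. No exception raised.
3. `collection.append(int(data))` → collection = [30, 30].
4. `except ZeroDivisionError` is skipped (no exception was raised).
Result: [30, 30]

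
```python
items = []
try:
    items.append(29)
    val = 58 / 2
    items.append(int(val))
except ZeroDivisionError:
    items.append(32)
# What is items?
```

Step-by-step execution trace:
1. try: `items.append(29)` → items = [29].
2. `val = 58 / 2` → val = 29.0. No exception raised.
3. `items.append(int(val))` → items = [29, 29].
4. `except ZeroDivisionError` is skipped (no exception was raised).
Result: [29, 29]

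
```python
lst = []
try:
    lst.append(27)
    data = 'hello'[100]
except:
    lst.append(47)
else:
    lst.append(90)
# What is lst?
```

Step-by-step execution trace:
1. try: `lst.append(27)` → lst = [27].
2. `data = 'hello'[100]` raises IndexError.
3. bare `except` matches → `lst.append(47)` → lst = [27, 47].
4. `else` is skipped (an exception was raised).
Result: [27, 47]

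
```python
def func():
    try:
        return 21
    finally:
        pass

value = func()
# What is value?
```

Step-by-step execution trace:
1. `func()` enters try: `return 21` sets pending return value 21.
2. Before returning, `finally: pass` runs (no effect).
3. func() returns 21 → value = 21.
Result: 21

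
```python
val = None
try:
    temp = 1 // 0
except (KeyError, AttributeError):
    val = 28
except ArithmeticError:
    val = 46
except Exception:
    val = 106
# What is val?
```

Step-by-step execution trace:
1. `temp = 1 // 0` raises ZeroDivisionError.
2. `except (KeyError, AttributeError)` does not match ZeroDivisionError; skipped.
3. `except ArithmeticError` matches (ZeroDivisionError is a subclass of ArithmeticError) → val = 46.
4. `except Exception` is not reached.
Result: 46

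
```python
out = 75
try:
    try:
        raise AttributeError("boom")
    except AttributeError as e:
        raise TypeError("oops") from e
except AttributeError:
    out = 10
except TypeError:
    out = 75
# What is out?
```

Step-by-step execution trace:
1. Inner try raises AttributeError; inner `except AttributeError as e` catches it.
2. `raise TypeError(...) from e` raises TypeError (AttributeError is attached as __cause__, but only TypeError is active).
3. Outer `except AttributeError` does not match TypeError; skipped.
4. Outer `except TypeError` matches → out = 75.
Result: 75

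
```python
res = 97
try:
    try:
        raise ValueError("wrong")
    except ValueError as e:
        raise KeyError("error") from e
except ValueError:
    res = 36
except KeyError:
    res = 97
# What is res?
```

Step-by-step execution trace:
1. Inner try raises ValueError; inner `except ValueError as e` catches it.
2. `raise KeyError(...) from e` raises KeyError (ValueError is attached as __cause__, but only KeyError is active).
3. Outer `except ValueError` does not match KeyError; skipped.
4. Outer `except KeyError` matches → res = 97.
Result: 97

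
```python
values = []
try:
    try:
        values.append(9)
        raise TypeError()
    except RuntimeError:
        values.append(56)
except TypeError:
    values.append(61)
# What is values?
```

Step-by-step execution trace:
1. Inner try: `values.append(9)` → values = [9].
2. `raise TypeError()` raises TypeError.
3. Inner `except RuntimeError` does not match TypeError; exception propagates to outer try.
4. Outer `except TypeError` matches → `values.append(61)` → values = [9, 61].
Result: [9, 61]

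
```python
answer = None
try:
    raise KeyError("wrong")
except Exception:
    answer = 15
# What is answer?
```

Step-by-step execution trace:
1. `raise KeyError(...)` raises KeyError.
2. `except Exception` matches (KeyError is a subclass of Exception) → answer = 15.
Result: 15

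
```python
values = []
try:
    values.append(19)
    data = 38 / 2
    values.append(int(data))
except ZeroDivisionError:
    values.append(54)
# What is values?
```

Step-by-step execution trace:
1. try: `values.append(19)` → values = [19].
2. `data = 38 / 2` → data = 19.0. No exception raised.
3. `values.append(int(data))` → values = [19, 19].
4. `except ZeroDivisionError` is skipped (no exception was raised).
Result: [19, 19]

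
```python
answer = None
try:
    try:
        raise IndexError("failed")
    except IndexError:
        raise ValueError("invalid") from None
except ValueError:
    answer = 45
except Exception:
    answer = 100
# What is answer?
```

Step-by-step execution trace:
1. Inner try raises IndexError; inner `except IndexError` catches it.
2. `raise ValueError(...) from None` raises ValueError (from None suppresses __context__, but the active exception is still ValueError).
3. Outer `except ValueError` matches → answer = 45.
4. `except Exception` is not reached.
Result: 45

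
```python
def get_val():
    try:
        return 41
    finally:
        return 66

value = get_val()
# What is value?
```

Step-by-step execution trace:
1. `get_val()` enters try: `return 41` sets pending return value 41.
2. Before returning, `finally: return 66` runs and overrides the pending return.
3. get_val() returns 66 → value = 66.
Result: 66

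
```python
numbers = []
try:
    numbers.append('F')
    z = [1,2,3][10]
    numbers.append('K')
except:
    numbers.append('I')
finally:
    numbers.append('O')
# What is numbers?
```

Step-by-step execution trace:
1. try: `numbers.append('F')` → numbers = ['F'].
2. `z = [1,2,3][10]` raises IndexError; `numbers.append('K')` is not reached.
3. bare `except` matches → `numbers.append('I')` → numbers = ['F', 'I'].
4. finally always runs: `numbers.append('O')` → numbers = ['F', 'I', 'O'].
Result: ['F', 'I', 'O']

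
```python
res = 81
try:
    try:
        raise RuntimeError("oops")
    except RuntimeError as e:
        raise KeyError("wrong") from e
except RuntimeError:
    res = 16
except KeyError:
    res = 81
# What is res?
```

Step-by-step execution trace:
1. Inner try raises RuntimeError; inner `except RuntimeError as e` catches it.
2. `raise KeyError(...) from e` raises KeyError (RuntimeError is attached as __cause__, but only KeyError is active).
3. Outer `except RuntimeError` does not match KeyError; skipped.
4. Outer `except KeyError` matches → res = 81.
Result: 81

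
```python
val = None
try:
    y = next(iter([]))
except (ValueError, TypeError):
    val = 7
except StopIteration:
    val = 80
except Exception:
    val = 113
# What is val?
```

Step-by-step execution trace:
1. `y = next(iter([]))` raises StopIteration.
2. `except (ValueError, TypeError)` does not match StopIteration; skipped.
3. `except StopIteration` matches (exact type match) → val = 80.
4. `except Exception` is not reached.
Result: 80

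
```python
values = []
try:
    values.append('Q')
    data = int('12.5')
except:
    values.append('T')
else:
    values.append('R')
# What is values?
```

Step-by-step execution trace:
1. try: `values.append('Q')` → values = ['Q'].
2. `data = int('12.5')` raises ValueError.
3. bare `except` matches → `values.append('T')` → values = ['Q', 'T'].
4. `else` is skipped (an exception was raised).
Result: ['Q', 'T']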